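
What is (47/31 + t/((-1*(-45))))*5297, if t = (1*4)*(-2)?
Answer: 9889499/1395 ≈ 7089.3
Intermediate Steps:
t = -8 (t = 4*(-2) = -8)
(47/31 + t/((-1*(-45))))*5297 = (47/31 - 8/((-1*(-45))))*5297 = (47*(1/31) - 8/45)*5297 = (47/31 - 8*1/45)*5297 = (47/31 - 8/45)*5297 = (1867/1395)*5297 = 9889499/1395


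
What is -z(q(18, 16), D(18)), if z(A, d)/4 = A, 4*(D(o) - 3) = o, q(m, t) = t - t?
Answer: 0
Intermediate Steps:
q(m, t) = 0
D(o) = 3 + o/4
z(A, d) = 4*A
-z(q(18, 16), D(18)) = -4*0 = -1*0 = 0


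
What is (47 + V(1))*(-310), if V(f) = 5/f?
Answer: -16120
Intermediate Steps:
(47 + V(1))*(-310) = (47 + 5/1)*(-310) = (47 + 5*1)*(-310) = (47 + 5)*(-310) = 52*(-310) = -16120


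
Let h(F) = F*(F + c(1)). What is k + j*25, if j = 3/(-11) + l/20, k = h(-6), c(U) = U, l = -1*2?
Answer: 455/22 ≈ 20.682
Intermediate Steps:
l = -2
h(F) = F*(1 + F) (h(F) = F*(F + 1) = F*(1 + F))
k = 30 (k = -6*(1 - 6) = -6*(-5) = 30)
j = -41/110 (j = 3/(-11) - 2/20 = 3*(-1/11) - 2*1/20 = -3/11 - ⅒ = -41/110 ≈ -0.37273)
k + j*25 = 30 - 41/110*25 = 30 - 205/22 = 455/22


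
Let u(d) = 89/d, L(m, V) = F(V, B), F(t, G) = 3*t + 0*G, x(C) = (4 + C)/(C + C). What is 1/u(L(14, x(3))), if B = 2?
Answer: 7/178 ≈ 0.039326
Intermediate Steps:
x(C) = (4 + C)/(2*C) (x(C) = (4 + C)/((2*C)) = (4 + C)*(1/(2*C)) = (4 + C)/(2*C))
F(t, G) = 3*t (F(t, G) = 3*t + 0 = 3*t)
L(m, V) = 3*V
1/u(L(14, x(3))) = 1/(89/((3*((1/2)*(4 + 3)/3)))) = 1/(89/((3*((1/2)*(1/3)*7)))) = 1/(89/((3*(7/6)))) = 1/(89/(7/2)) = 1/(89*(2/7)) = 1/(178/7) = 7/178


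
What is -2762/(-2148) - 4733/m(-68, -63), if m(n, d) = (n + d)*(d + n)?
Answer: 18616099/18430914 ≈ 1.0100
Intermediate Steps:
m(n, d) = (d + n)² (m(n, d) = (d + n)*(d + n) = (d + n)²)
-2762/(-2148) - 4733/m(-68, -63) = -2762/(-2148) - 4733/(-63 - 68)² = -2762*(-1/2148) - 4733/((-131)²) = 1381/1074 - 4733/17161 = 18616099/18430914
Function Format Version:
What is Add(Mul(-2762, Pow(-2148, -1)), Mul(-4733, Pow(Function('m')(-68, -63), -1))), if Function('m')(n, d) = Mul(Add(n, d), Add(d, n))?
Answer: Rational(18616099, 18430914) ≈ 1.0100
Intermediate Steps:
Function('m')(n, d) = Pow(Add(d, n), 2) (Function('m')(n, d) = Mul(Add(d, n), Add(d, n)) = Pow(Add(d, n), 2))
Add(Mul(-2762, Pow(-2148, -1)), Mul(-4733, Pow(Function('m')(-68, -63), -1))) = Add(Mul(-2762, Pow(-2148, -1)), Mul(-4733, Pow(Pow(Add(-63, -68), 2), -1))) = Add(Mul(-2762, Rational(-1, 2148)), Mul(-4733, Pow(Pow(-131, 2), -1))) = Add(Rational(1381, 1074), Mul(-4733, Pow(17161, -1))) = Add(Rational(1381, 1074), Mul(-4733, Rational(1, 17161))) = Add(Rational(1381, 1074), Rational(-4733, 17161)) = Rational(18616099, 18430914)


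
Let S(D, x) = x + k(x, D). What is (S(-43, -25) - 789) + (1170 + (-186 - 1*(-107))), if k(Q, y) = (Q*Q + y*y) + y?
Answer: 2708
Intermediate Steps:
k(Q, y) = y + Q**2 + y**2 (k(Q, y) = (Q**2 + y**2) + y = y + Q**2 + y**2)
S(D, x) = D + x + D**2 + x**2 (S(D, x) = x + (D + x**2 + D**2) = x + (D + D**2 + x**2) = D + x + D**2 + x**2)
(S(-43, -25) - 789) + (1170 + (-186 - 1*(-107))) = ((-43 - 25 + (-43)**2 + (-25)**2) - 789) + (1170 + (-186 - 1*(-107))) = ((-43 - 25 + 1849 + 625) - 789) + (1170 + (-186 + 107)) = (2406 - 789) + (1170 - 79) = 1617 + 1091 = 2708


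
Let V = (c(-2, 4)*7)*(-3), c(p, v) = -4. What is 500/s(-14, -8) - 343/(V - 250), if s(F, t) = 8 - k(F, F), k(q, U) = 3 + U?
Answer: 89517/3154 ≈ 28.382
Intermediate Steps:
s(F, t) = 5 - F (s(F, t) = 8 - (3 + F) = 8 + (-3 - F) = 5 - F)
V = 84 (V = -4*7*(-3) = -28*(-3) = 84)
500/s(-14, -8) - 343/(V - 250) = 500/(5 - 1*(-14)) - 343/(84 - 250) = 500/(5 + 14) - 343/(-166) = 500/19 - 343*(-1/166) = 500*(1/19) + 343/166 = 500/19 + 343/166 = 89517/3154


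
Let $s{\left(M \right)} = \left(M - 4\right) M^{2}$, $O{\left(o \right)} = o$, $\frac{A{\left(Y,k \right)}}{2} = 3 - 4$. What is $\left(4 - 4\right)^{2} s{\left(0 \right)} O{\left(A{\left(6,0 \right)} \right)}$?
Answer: $0$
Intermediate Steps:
$A{\left(Y,k \right)} = -2$ ($A{\left(Y,k \right)} = 2 \left(3 - 4\right) = 2 \left(-1\right) = -2$)
$s{\left(M \right)} = M^{2} \left(-4 + M\right)$ ($s{\left(M \right)} = \left(-4 + M\right) M^{2} = M^{2} \left(-4 + M\right)$)
$\left(4 - 4\right)^{2} s{\left(0 \right)} O{\left(A{\left(6,0 \right)} \right)} = \left(4 - 4\right)^{2} \cdot 0^{2} \left(-4 + 0\right) \left(-2\right) = 0^{2} \cdot 0 \left(-4\right) \left(-2\right) = 0 \cdot 0 \left(-2\right) = 0 \left(-2\right) = 0$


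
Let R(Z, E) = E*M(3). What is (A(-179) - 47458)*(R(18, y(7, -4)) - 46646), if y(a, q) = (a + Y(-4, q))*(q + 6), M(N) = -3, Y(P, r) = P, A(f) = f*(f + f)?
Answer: -775742336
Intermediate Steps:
A(f) = 2*f**2 (A(f) = f*(2*f) = 2*f**2)
y(a, q) = (-4 + a)*(6 + q) (y(a, q) = (a - 4)*(q + 6) = (-4 + a)*(6 + q))
R(Z, E) = -3*E (R(Z, E) = E*(-3) = -3*E)
(A(-179) - 47458)*(R(18, y(7, -4)) - 46646) = (2*(-179)**2 - 47458)*(-3*(-24 - 4*(-4) + 6*7 + 7*(-4)) - 46646) = (2*32041 - 47458)*(-3*(-24 + 16 + 42 - 28) - 46646) = (64082 - 47458)*(-3*6 - 46646) = 16624*(-18 - 46646) = 16624*(-46664) = -775742336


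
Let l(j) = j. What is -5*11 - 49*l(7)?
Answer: -398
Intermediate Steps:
-5*11 - 49*l(7) = -5*11 - 49*7 = -55 - 343 = -398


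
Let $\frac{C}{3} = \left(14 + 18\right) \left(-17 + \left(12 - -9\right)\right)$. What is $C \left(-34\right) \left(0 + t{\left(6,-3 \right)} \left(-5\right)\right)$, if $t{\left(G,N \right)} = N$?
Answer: $-195840$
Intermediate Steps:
$C = 384$ ($C = 3 \left(14 + 18\right) \left(-17 + \left(12 - -9\right)\right) = 3 \cdot 32 \left(-17 + \left(12 + 9\right)\right) = 3 \cdot 32 \left(-17 + 21\right) = 3 \cdot 32 \cdot 4 = 3 \cdot 128 = 384$)
$C \left(-34\right) \left(0 + t{\left(6,-3 \right)} \left(-5\right)\right) = 384 \left(-34\right) \left(0 - -15\right) = - 13056 \left(0 + 15\right) = \left(-13056\right) 15 = -195840$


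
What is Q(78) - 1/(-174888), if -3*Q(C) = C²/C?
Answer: -4547087/174888 ≈ -26.000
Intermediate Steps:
Q(C) = -C/3 (Q(C) = -C²/(3*C) = -C/3)
Q(78) - 1/(-174888) = -⅓*78 - 1/(-174888) = -26 - 1*(-1/174888) = -26 + 1/174888 = -4547087/174888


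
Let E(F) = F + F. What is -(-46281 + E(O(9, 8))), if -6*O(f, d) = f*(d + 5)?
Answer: 46320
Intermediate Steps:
O(f, d) = -f*(5 + d)/6 (O(f, d) = -f*(d + 5)/6 = -f*(5 + d)/6)
E(F) = 2*F
-(-46281 + E(O(9, 8))) = -(-46281 + 2*(-1/6*9*(5 + 8))) = -(-46281 + 2*(-1/6*9*13)) = -(-46281 + 2*(-39/2)) = -(-46281 - 39) = -1*(-46320) = 46320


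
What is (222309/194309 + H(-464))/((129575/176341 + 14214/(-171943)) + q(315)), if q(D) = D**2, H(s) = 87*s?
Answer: -237823978580973035889/584594436231618524134 ≈ -0.40682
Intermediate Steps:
(222309/194309 + H(-464))/((129575/176341 + 14214/(-171943)) + q(315)) = (222309/194309 + 87*(-464))/((129575/176341 + 14214/(-171943)) + 315**2) = (222309*(1/194309) - 40368)/((129575*(1/176341) + 14214*(-1/171943)) + 99225) = (222309/194309 - 40368)/((129575/176341 - 14214/171943) + 99225) = -7843643403/(194309*(19773003251/30320600563 + 99225)) = -7843643403/(194309*3008581363866926/30320600563) = -7843643403/194309*30320600563/3008581363866926 = -237823978580973035889/584594436231618524134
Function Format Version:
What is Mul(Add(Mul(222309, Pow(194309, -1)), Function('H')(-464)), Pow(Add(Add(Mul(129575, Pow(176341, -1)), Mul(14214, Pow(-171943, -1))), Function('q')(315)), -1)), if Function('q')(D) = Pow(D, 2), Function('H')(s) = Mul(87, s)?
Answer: Rational(-237823978580973035889, 584594436231618524134) ≈ -0.40682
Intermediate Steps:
Mul(Add(Mul(222309, Pow(194309, -1)), Function('H')(-464)), Pow(Add(Add(Mul(129575, Pow(176341, -1)), Mul(14214, Pow(-171943, -1))), Function('q')(315)), -1)) = Mul(Add(Mul(222309, Pow(194309, -1)), Mul(87, -464)), Pow(Add(Add(Mul(129575, Pow(176341, -1)), Mul(14214, Pow(-171943, -1))), Pow(315, 2)), -1)) = Mul(Add(Mul(222309, Rational(1, 194309)), -40368), Pow(Add(Add(Mul(129575, Rational(1, 176341)), Mul(14214, Rational(-1, 171943))), 99225), -1)) = Mul(Add(Rational(222309, 194309), -40368), Pow(Add(Add(Rational(129575, 176341), Rational(-14214, 171943)), 99225), -1)) = Mul(Rational(-7843643403, 194309), Pow(Add(Rational(19773003251, 30320600563), 99225), -1)) = Mul(Rational(-7843643403, 194309), Pow(Rational(3008581363866926, 30320600563), -1)) = Mul(Rational(-7843643403, 194309), Rational(30320600563, 3008581363866926)) = Rational(-237823978580973035889, 584594436231618524134)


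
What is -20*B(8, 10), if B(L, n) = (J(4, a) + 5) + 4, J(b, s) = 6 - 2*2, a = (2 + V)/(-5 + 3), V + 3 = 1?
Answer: -220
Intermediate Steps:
V = -2 (V = -3 + 1 = -2)
a = 0 (a = (2 - 2)/(-5 + 3) = 0/(-2) = 0*(-½) = 0)
J(b, s) = 2 (J(b, s) = 6 - 4 = 2)
B(L, n) = 11 (B(L, n) = (2 + 5) + 4 = 7 + 4 = 11)
-20*B(8, 10) = -20*11 = -220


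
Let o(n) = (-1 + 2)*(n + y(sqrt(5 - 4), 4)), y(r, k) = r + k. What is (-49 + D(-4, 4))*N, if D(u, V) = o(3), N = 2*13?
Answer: -1066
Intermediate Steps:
y(r, k) = k + r
N = 26
o(n) = 5 + n (o(n) = (-1 + 2)*(n + (4 + sqrt(5 - 4))) = 1*(n + (4 + sqrt(1))) = 1*(n + (4 + 1)) = 1*(n + 5) = 1*(5 + n) = 5 + n)
D(u, V) = 8 (D(u, V) = 5 + 3 = 8)
(-49 + D(-4, 4))*N = (-49 + 8)*26 = -41*26 = -1066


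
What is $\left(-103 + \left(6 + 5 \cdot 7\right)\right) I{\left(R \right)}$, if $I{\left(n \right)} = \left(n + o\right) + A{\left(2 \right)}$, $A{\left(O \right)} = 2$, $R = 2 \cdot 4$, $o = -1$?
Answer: $-558$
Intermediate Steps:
$R = 8$
$I{\left(n \right)} = 1 + n$ ($I{\left(n \right)} = \left(n - 1\right) + 2 = \left(-1 + n\right) + 2 = 1 + n$)
$\left(-103 + \left(6 + 5 \cdot 7\right)\right) I{\left(R \right)} = \left(-103 + \left(6 + 5 \cdot 7\right)\right) \left(1 + 8\right) = \left(-103 + \left(6 + 35\right)\right) 9 = \left(-103 + 41\right) 9 = \left(-62\right) 9 = -558$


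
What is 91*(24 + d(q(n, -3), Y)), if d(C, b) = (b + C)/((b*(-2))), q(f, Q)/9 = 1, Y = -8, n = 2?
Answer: 35035/16 ≈ 2189.7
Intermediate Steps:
q(f, Q) = 9 (q(f, Q) = 9*1 = 9)
d(C, b) = -(C + b)/(2*b) (d(C, b) = (C + b)/((-2*b)) = (C + b)*(-1/(2*b)) = -(C + b)/(2*b))
91*(24 + d(q(n, -3), Y)) = 91*(24 + (½)*(-1*9 - 1*(-8))/(-8)) = 91*(24 + (½)*(-⅛)*(-9 + 8)) = 91*(24 + (½)*(-⅛)*(-1)) = 91*(24 + 1/16) = 91*(385/16) = 35035/16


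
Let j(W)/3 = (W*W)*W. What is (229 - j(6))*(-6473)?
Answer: 2712187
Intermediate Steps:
j(W) = 3*W**3 (j(W) = 3*((W*W)*W) = 3*(W**2*W) = 3*W**3)
(229 - j(6))*(-6473) = (229 - 3*6**3)*(-6473) = (229 - 3*216)*(-6473) = (229 - 1*648)*(-6473) = (229 - 648)*(-6473) = -419*(-6473) = 2712187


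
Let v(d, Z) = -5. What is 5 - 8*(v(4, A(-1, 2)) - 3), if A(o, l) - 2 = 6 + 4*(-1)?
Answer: 69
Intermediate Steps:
A(o, l) = 4 (A(o, l) = 2 + (6 + 4*(-1)) = 2 + (6 - 4) = 2 + 2 = 4)
5 - 8*(v(4, A(-1, 2)) - 3) = 5 - 8*(-5 - 3) = 5 - 8*(-8) = 5 + 64 = 69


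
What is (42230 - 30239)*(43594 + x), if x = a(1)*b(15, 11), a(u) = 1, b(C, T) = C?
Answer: 522915519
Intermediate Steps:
x = 15 (x = 1*15 = 15)
(42230 - 30239)*(43594 + x) = (42230 - 30239)*(43594 + 15) = 11991*43609 = 522915519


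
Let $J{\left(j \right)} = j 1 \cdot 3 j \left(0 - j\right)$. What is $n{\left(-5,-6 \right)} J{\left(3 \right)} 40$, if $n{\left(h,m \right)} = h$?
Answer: $16200$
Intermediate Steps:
$J{\left(j \right)} = - 3 j^{3}$ ($J{\left(j \right)} = j 3 j \left(- j\right) = 3 j j \left(- j\right) = 3 j^{2} \left(- j\right) = - 3 j^{3}$)
$n{\left(-5,-6 \right)} J{\left(3 \right)} 40 = - 5 \left(- 3 \cdot 3^{3}\right) 40 = - 5 \left(\left(-3\right) 27\right) 40 = \left(-5\right) \left(-81\right) 40 = 405 \cdot 40 = 16200$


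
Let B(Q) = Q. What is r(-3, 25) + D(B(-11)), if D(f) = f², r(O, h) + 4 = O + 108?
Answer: 222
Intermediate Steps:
r(O, h) = 104 + O (r(O, h) = -4 + (O + 108) = -4 + (108 + O) = 104 + O)
r(-3, 25) + D(B(-11)) = (104 - 3) + (-11)² = 101 + 121 = 222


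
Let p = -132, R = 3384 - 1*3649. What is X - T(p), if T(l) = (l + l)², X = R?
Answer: -69961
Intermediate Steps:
R = -265 (R = 3384 - 3649 = -265)
X = -265
T(l) = 4*l² (T(l) = (2*l)² = 4*l²)
X - T(p) = -265 - 4*(-132)² = -265 - 4*17424 = -265 - 1*69696 = -265 - 69696 = -69961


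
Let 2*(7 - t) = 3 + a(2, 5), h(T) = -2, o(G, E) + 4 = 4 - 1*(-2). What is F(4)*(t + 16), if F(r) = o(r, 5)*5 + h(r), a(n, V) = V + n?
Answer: 144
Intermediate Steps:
o(G, E) = 2 (o(G, E) = -4 + (4 - 1*(-2)) = -4 + (4 + 2) = -4 + 6 = 2)
t = 2 (t = 7 - (3 + (5 + 2))/2 = 7 - (3 + 7)/2 = 7 - 1/2*10 = 7 - 5 = 2)
F(r) = 8 (F(r) = 2*5 - 2 = 10 - 2 = 8)
F(4)*(t + 16) = 8*(2 + 16) = 8*18 = 144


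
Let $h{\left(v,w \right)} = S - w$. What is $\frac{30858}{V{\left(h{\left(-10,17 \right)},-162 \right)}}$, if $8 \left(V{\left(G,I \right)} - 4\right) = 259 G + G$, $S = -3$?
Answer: $- \frac{15429}{323} \approx -47.768$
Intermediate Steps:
$h{\left(v,w \right)} = -3 - w$
$V{\left(G,I \right)} = 4 + \frac{65 G}{2}$ ($V{\left(G,I \right)} = 4 + \frac{259 G + G}{8} = 4 + \frac{260 G}{8} = 4 + \frac{65 G}{2}$)
$\frac{30858}{V{\left(h{\left(-10,17 \right)},-162 \right)}} = \frac{30858}{4 + \frac{65 \left(-3 - 17\right)}{2}} = \frac{30858}{4 + \frac{65}{2} \left(-20\right)} = \frac{30858}{4 - 650} = \frac{30858}{-646} = 30858 \left(- \frac{1}{646}\right) = - \frac{15429}{323}$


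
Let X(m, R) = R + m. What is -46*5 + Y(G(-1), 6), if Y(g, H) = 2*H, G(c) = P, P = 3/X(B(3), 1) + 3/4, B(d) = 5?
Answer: -218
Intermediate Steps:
P = 5/4 (P = 3/(1 + 5) + 3/4 = 3/6 + 3*(1/4) = 3*(1/6) + 3/4 = 1/2 + 3/4 = 5/4 ≈ 1.2500)
G(c) = 5/4
-46*5 + Y(G(-1), 6) = -46*5 + 2*6 = -230 + 12 = -218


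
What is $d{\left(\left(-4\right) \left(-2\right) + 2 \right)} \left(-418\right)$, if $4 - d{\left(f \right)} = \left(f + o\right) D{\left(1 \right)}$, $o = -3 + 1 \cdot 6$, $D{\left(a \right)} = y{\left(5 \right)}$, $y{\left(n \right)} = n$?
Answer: $25498$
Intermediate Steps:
$D{\left(a \right)} = 5$
$o = 3$ ($o = -3 + 6 = 3$)
$d{\left(f \right)} = -11 - 5 f$ ($d{\left(f \right)} = 4 - \left(f + 3\right) 5 = 4 - \left(3 + f\right) 5 = 4 - \left(15 + 5 f\right) = -11 - 5 f$)
$d{\left(\left(-4\right) \left(-2\right) + 2 \right)} \left(-418\right) = \left(-11 - 5 \left(\left(-4\right) \left(-2\right) + 2\right)\right) \left(-418\right) = \left(-11 - 5 \left(8 + 2\right)\right) \left(-418\right) = \left(-11 - 50\right) \left(-418\right) = \left(-61\right) \left(-418\right) = 25498$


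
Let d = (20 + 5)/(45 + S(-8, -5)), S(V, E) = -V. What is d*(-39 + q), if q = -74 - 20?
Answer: -3325/53 ≈ -62.736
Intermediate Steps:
q = -94
d = 25/53 (d = (20 + 5)/(45 - 1*(-8)) = 25/(45 + 8) = 25/53 ≈ 0.47170)
d*(-39 + q) = 25*(-39 - 94)/53 = (25/53)*(-133) = -3325/53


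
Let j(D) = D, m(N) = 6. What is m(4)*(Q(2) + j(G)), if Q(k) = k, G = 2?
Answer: 24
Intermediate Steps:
m(4)*(Q(2) + j(G)) = 6*(2 + 2) = 6*4 = 24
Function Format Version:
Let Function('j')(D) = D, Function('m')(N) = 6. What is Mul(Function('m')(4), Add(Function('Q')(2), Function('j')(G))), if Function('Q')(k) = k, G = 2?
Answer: 24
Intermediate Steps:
Mul(Function('m')(4), Add(Function('Q')(2), Function('j')(G))) = Mul(6, Add(2, 2)) = Mul(6, 4) = 24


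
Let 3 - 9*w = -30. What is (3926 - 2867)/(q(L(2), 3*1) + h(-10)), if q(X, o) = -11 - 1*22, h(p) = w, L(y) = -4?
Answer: -3177/88 ≈ -36.102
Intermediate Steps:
w = 11/3 (w = 1/3 - 1/9*(-30) = 1/3 + 10/3 = 11/3 ≈ 3.6667)
h(p) = 11/3
q(X, o) = -33 (q(X, o) = -11 - 22 = -33)
(3926 - 2867)/(q(L(2), 3*1) + h(-10)) = (3926 - 2867)/(-33 + 11/3) = 1059/(-88/3) = 1059*(-3/88) = -3177/88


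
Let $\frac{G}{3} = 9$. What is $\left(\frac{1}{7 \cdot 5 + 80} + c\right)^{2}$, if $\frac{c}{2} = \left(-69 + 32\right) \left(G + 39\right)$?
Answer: $\frac{315460832281}{13225} \approx 2.3853 \cdot 10^{7}$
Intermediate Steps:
$G = 27$ ($G = 3 \cdot 9 = 27$)
$c = -4884$ ($c = 2 \left(-69 + 32\right) \left(27 + 39\right) = 2 \left(\left(-37\right) 66\right) = 2 \left(-2442\right) = -4884$)
$\left(\frac{1}{7 \cdot 5 + 80} + c\right)^{2} = \left(\frac{1}{7 \cdot 5 + 80} - 4884\right)^{2} = \left(\frac{1}{35 + 80} - 4884\right)^{2} = \left(\frac{1}{115} - 4884\right)^{2} = \left(- \frac{561659}{115}\right)^{2} = \frac{315460832281}{13225}$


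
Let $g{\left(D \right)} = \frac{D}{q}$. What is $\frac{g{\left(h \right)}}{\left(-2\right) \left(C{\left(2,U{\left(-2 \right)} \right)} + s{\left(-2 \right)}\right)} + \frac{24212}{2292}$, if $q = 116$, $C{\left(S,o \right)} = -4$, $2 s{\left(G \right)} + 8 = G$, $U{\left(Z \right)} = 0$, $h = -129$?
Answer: $\frac{465361}{44312} \approx 10.502$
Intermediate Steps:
$s{\left(G \right)} = -4 + \frac{G}{2}$
$g{\left(D \right)} = \frac{D}{116}$
$\frac{g{\left(h \right)}}{\left(-2\right) \left(C{\left(2,U{\left(-2 \right)} \right)} + s{\left(-2 \right)}\right)} + \frac{24212}{2292} = \frac{\frac{1}{116} \left(-129\right)}{\left(-2\right) \left(-4 + \left(-4 + \frac{1}{2} \left(-2\right)\right)\right)} + \frac{24212}{2292} = - \frac{129}{116 \left(- 2 \left(-4 - 5\right)\right)} + 24212 \cdot \frac{1}{2292} = - \frac{129}{116 \left(- 2 \left(-4 - 5\right)\right)} + \frac{6053}{573} = - \frac{129}{116 \left(\left(-2\right) \left(-9\right)\right)} + \frac{6053}{573} = - \frac{129}{116 \cdot 18} + \frac{6053}{573} = \left(- \frac{129}{116}\right) \frac{1}{18} + \frac{6053}{573} = - \frac{43}{696} + \frac{6053}{573} = \frac{465361}{44312}$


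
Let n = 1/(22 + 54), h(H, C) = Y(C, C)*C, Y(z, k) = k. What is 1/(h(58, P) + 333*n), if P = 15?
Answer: 76/17433 ≈ 0.0043596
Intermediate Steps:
h(H, C) = C**2 (h(H, C) = C*C = C**2)
n = 1/76 ≈ 0.013158
1/(h(58, P) + 333*n) = 1/(15**2 + 333*(1/76)) = 1/(225 + 333/76) = 1/(17433/76) = 76/17433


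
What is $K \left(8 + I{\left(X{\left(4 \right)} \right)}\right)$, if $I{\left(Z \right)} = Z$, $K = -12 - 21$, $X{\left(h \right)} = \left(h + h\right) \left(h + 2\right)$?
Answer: $-1848$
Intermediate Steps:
$X{\left(h \right)} = 2 h \left(2 + h\right)$
$K = -33$
$K \left(8 + I{\left(X{\left(4 \right)} \right)}\right) = - 33 \left(8 + 2 \cdot 4 \left(2 + 4\right)\right) = - 33 \left(8 + 2 \cdot 4 \cdot 6\right) = - 33 \left(8 + 48\right) = \left(-33\right) 56 = -1848$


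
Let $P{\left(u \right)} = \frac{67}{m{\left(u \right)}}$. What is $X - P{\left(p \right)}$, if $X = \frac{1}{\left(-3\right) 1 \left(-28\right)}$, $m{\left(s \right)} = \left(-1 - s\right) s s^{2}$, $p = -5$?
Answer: $\frac{383}{2625} \approx 0.1459$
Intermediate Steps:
$m{\left(s \right)} = s^{3} \left(-1 - s\right)$ ($m{\left(s \right)} = s \left(-1 - s\right) s^{2} = s^{3} \left(-1 - s\right)$)
$P{\left(u \right)} = \frac{67}{u^{3} \left(-1 - u\right)}$
$X = \frac{1}{84}$ ($X = \frac{1}{\left(-3\right) \left(-28\right)} = \frac{1}{84} \approx 0.011905$)
$X - P{\left(p \right)} = \frac{1}{84} - - \frac{67}{\left(-125\right) \left(1 - 5\right)} = \frac{1}{84} - \left(-67\right) \left(- \frac{1}{125}\right) \frac{1}{-4} = \frac{1}{84} - \left(-67\right) \left(- \frac{1}{125}\right) \left(- \frac{1}{4}\right) = \frac{1}{84} - - \frac{67}{500} = \frac{1}{84} + \frac{67}{500} = \frac{383}{2625}$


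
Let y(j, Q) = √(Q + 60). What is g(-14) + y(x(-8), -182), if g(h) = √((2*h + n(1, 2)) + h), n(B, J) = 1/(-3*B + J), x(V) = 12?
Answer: I*(√43 + √122) ≈ 17.603*I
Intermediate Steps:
n(B, J) = 1/(J - 3*B)
y(j, Q) = √(60 + Q)
g(h) = √(-1 + 3*h) (g(h) = √((2*h - 1/(-1*2 + 3*1)) + h) = √((2*h - 1/(-2 + 3)) + h) = √((2*h - 1/1) + h) = √((2*h - 1*1) + h) = √((2*h - 1) + h) = √((-1 + 2*h) + h) = √(-1 + 3*h))
g(-14) + y(x(-8), -182) = √(-1 + 3*(-14)) + √(60 - 182) = √(-1 - 42) + √(-122) = √(-43) + I*√122 = I*√43 + I*√122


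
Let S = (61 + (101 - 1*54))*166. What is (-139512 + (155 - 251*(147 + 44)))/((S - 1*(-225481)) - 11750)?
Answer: -187298/231659 ≈ -0.80851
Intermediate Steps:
S = 17928 (S = (61 + (101 - 54))*166 = (61 + 47)*166 = 108*166 = 17928)
(-139512 + (155 - 251*(147 + 44)))/((S - 1*(-225481)) - 11750) = (-139512 + (155 - 251*(147 + 44)))/((17928 - 1*(-225481)) - 11750) = (-139512 + (155 - 251*191))/((17928 + 225481) - 11750) = (-139512 + (155 - 47941))/(243409 - 11750) = (-139512 - 47786)/231659 = -187298*1/231659 = -187298/231659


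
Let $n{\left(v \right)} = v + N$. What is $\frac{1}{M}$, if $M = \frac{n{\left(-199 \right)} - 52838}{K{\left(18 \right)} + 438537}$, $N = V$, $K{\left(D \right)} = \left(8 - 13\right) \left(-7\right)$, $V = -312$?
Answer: $- \frac{438572}{53349} \approx -8.2208$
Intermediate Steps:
$K{\left(D \right)} = 35$ ($K{\left(D \right)} = \left(-5\right) \left(-7\right) = 35$)
$N = -312$
$n{\left(v \right)} = -312 + v$ ($n{\left(v \right)} = v - 312 = -312 + v$)
$M = - \frac{53349}{438572}$ ($M = \frac{\left(-312 - 199\right) - 52838}{35 + 438537} = \frac{-511 - 52838}{438572} = \left(-53349\right) \frac{1}{438572} = - \frac{53349}{438572} \approx -0.12164$)
$\frac{1}{M} = \frac{1}{- \frac{53349}{438572}} = - \frac{438572}{53349}$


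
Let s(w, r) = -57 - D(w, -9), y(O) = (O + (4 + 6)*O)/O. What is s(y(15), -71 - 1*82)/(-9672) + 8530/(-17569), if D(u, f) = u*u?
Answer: -39687439/84963684 ≈ -0.46711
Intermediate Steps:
D(u, f) = u**2
y(O) = 11 (y(O) = (O + 10*O)/O = (11*O)/O = 11)
s(w, r) = -57 - w**2
s(y(15), -71 - 1*82)/(-9672) + 8530/(-17569) = (-57 - 1*11**2)/(-9672) + 8530/(-17569) = (-57 - 1*121)*(-1/9672) + 8530*(-1/17569) = (-57 - 121)*(-1/9672) - 8530/17569 = -178*(-1/9672) - 8530/17569 = 89/4836 - 8530/17569 = -39687439/84963684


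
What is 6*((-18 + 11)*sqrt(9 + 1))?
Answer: -42*sqrt(10) ≈ -132.82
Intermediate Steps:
6*((-18 + 11)*sqrt(9 + 1)) = 6*(-7*sqrt(10)) = -42*sqrt(10)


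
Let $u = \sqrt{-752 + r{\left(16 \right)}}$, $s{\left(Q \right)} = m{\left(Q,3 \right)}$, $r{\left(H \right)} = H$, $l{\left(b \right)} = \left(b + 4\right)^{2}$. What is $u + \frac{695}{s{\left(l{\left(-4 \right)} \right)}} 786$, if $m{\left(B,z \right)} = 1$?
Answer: $546270 + 4 i \sqrt{46} \approx 5.4627 \cdot 10^{5} + 27.129 i$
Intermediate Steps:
$l{\left(b \right)} = \left(4 + b\right)^{2}$
$s{\left(Q \right)} = 1$
$u = 4 i \sqrt{46}$ ($u = \sqrt{-752 + 16} = \sqrt{-736} = 4 i \sqrt{46} \approx 27.129 i$)
$u + \frac{695}{s{\left(l{\left(-4 \right)} \right)}} 786 = 4 i \sqrt{46} + \frac{695}{1} \cdot 786 = 4 i \sqrt{46} + 695 \cdot 1 \cdot 786 = 4 i \sqrt{46} + 695 \cdot 786 = 4 i \sqrt{46} + 546270 = 546270 + 4 i \sqrt{46}$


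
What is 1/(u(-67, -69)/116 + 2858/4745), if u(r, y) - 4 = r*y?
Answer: 550420/22286643 ≈ 0.024697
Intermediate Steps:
u(r, y) = 4 + r*y
1/(u(-67, -69)/116 + 2858/4745) = 1/((4 - 67*(-69))/116 + 2858/4745) = 1/((4 + 4623)*(1/116) + 2858*(1/4745)) = 1/(4627*(1/116) + 2858/4745) = 1/(4627/116 + 2858/4745) = 1/(22286643/550420) = 550420/22286643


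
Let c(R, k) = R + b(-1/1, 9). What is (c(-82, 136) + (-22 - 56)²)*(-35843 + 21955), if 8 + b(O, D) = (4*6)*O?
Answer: -82911360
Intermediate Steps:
b(O, D) = -8 + 24*O (b(O, D) = -8 + (4*6)*O = -8 + 24*O)
c(R, k) = -32 + R (c(R, k) = R + (-8 + 24*(-1/1)) = R + (-8 + 24*(-1*1)) = R + (-8 + 24*(-1)) = R + (-8 - 24) = R - 32 = -32 + R)
(c(-82, 136) + (-22 - 56)²)*(-35843 + 21955) = ((-32 - 82) + (-22 - 56)²)*(-35843 + 21955) = (-114 + (-78)²)*(-13888) = (-114 + 6084)*(-13888) = 5970*(-13888) = -82911360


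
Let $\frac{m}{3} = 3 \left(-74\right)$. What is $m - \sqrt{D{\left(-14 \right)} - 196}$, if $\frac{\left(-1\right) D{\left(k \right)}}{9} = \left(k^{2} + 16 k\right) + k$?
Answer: $-666 - \sqrt{182} \approx -679.49$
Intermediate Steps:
$D{\left(k \right)} = - 153 k - 9 k^{2}$ ($D{\left(k \right)} = - 9 \left(\left(k^{2} + 16 k\right) + k\right) = - 9 \left(k^{2} + 17 k\right) = - 153 k - 9 k^{2}$)
$m = -666$ ($m = 3 \cdot 3 \left(-74\right) = 3 \left(-222\right) = -666$)
$m - \sqrt{D{\left(-14 \right)} - 196} = -666 - \sqrt{\left(-9\right) \left(-14\right) \left(17 - 14\right) - 196} = -666 - \sqrt{\left(-9\right) \left(-14\right) 3 - 196} = -666 - \sqrt{378 - 196} = -666 - \sqrt{182}$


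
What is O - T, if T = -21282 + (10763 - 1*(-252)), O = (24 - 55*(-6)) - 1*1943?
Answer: 8678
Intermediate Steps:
O = -1589 (O = (24 + 330) - 1943 = 354 - 1943 = -1589)
T = -10267 (T = -21282 + (10763 + 252) = -21282 + 11015 = -10267)
O - T = -1589 - 1*(-10267) = -1589 + 10267 = 8678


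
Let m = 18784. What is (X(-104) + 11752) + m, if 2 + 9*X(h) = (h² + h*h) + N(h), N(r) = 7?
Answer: 296461/9 ≈ 32940.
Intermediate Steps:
X(h) = 5/9 + 2*h²/9 (X(h) = -2/9 + ((h² + h*h) + 7)/9 = -2/9 + ((h² + h²) + 7)/9 = -2/9 + (2*h² + 7)/9 = -2/9 + (7 + 2*h²)/9 = -2/9 + (7/9 + 2*h²/9) = 5/9 + 2*h²/9)
(X(-104) + 11752) + m = ((5/9 + (2/9)*(-104)²) + 11752) + 18784 = ((5/9 + (2/9)*10816) + 11752) + 18784 = ((5/9 + 21632/9) + 11752) + 18784 = (21637/9 + 11752) + 18784 = 127405/9 + 18784 = 296461/9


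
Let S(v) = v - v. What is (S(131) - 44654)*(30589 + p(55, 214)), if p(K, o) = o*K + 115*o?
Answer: -2990433726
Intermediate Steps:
S(v) = 0
p(K, o) = 115*o + K*o (p(K, o) = K*o + 115*o = 115*o + K*o)
(S(131) - 44654)*(30589 + p(55, 214)) = (0 - 44654)*(30589 + 214*(115 + 55)) = -44654*(30589 + 214*170) = -44654*(30589 + 36380) = -44654*66969 = -2990433726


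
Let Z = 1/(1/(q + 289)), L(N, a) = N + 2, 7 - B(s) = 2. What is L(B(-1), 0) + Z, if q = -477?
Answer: -181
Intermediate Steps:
B(s) = 5 (B(s) = 7 - 1*2 = 7 - 2 = 5)
L(N, a) = 2 + N
Z = -188 (Z = 1/(1/(-477 + 289)) = 1/(1/(-188)) = 1/(-1/188) = -188)
L(B(-1), 0) + Z = (2 + 5) - 188 = 7 - 188 = -181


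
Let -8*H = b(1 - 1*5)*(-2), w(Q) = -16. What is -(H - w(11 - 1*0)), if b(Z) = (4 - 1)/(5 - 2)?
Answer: -65/4 ≈ -16.250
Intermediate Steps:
b(Z) = 1 (b(Z) = 3/3 = 3*(1/3) = 1)
H = 1/4 (H = -(-2)/8 = -1/8*(-2) = 1/4 ≈ 0.25000)
-(H - w(11 - 1*0)) = -(1/4 - 1*(-16)) = -(1/4 + 16) = -1*65/4 = -65/4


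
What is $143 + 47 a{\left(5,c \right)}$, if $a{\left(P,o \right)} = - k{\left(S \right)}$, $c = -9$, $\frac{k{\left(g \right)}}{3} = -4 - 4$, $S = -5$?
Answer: $1271$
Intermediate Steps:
$k{\left(g \right)} = -24$ ($k{\left(g \right)} = 3 \left(-4 - 4\right) = 3 \left(-8\right) = -24$)
$a{\left(P,o \right)} = 24$ ($a{\left(P,o \right)} = \left(-1\right) \left(-24\right) = 24$)
$143 + 47 a{\left(5,c \right)} = 143 + 47 \cdot 24 = 143 + 1128 = 1271$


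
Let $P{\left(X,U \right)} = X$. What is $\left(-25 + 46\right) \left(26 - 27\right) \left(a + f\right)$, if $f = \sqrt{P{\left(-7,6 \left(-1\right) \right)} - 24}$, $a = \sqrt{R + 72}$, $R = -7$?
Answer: $- 21 \sqrt{65} - 21 i \sqrt{31} \approx -169.31 - 116.92 i$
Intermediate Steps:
$a = \sqrt{65}$ ($a = \sqrt{-7 + 72} = \sqrt{65} \approx 8.0623$)
$f = i \sqrt{31}$ ($f = \sqrt{-7 - 24} = \sqrt{-31} = i \sqrt{31} \approx 5.5678 i$)
$\left(-25 + 46\right) \left(26 - 27\right) \left(a + f\right) = \left(-25 + 46\right) \left(26 - 27\right) \left(\sqrt{65} + i \sqrt{31}\right) = 21 \left(-1\right) \left(\sqrt{65} + i \sqrt{31}\right) = - 21 \left(\sqrt{65} + i \sqrt{31}\right) = - 21 \sqrt{65} - 21 i \sqrt{31}$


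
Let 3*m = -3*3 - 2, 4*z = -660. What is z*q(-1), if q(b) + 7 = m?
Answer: 1760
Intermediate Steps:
z = -165 (z = (¼)*(-660) = -165)
m = -11/3 (m = (-3*3 - 2)/3 = (-9 - 2)/3 = (⅓)*(-11) = -11/3 ≈ -3.6667)
q(b) = -32/3 (q(b) = -7 - 11/3 = -32/3)
z*q(-1) = -165*(-32/3) = 1760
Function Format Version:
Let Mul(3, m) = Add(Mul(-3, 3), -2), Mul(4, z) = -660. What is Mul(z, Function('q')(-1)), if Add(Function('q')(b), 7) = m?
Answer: 1760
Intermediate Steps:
z = -165 (z = Mul(Rational(1, 4), -660) = -165)
m = Rational(-11, 3) (m = Mul(Rational(1, 3), Add(Mul(-3, 3), -2)) = Mul(Rational(1, 3), Add(-9, -2)) = Mul(Rational(1, 3), -11) = Rational(-11, 3) ≈ -3.6667)
Function('q')(b) = Rational(-32, 3) (Function('q')(b) = Add(-7, Rational(-11, 3)) = Rational(-32, 3))
Mul(z, Function('q')(-1)) = Mul(-165, Rational(-32, 3)) = 1760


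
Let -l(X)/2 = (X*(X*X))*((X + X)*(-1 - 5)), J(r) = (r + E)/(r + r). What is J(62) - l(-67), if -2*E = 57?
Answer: -119939472125/248 ≈ -4.8363e+8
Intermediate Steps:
E = -57/2 (E = -½*57 = -57/2 ≈ -28.500)
J(r) = (-57/2 + r)/(2*r) (J(r) = (r - 57/2)/(r + r) = (-57/2 + r)/((2*r)) = (-57/2 + r)*(1/(2*r)) = (-57/2 + r)/(2*r))
l(X) = 24*X⁴ (l(X) = -2*X*(X*X)*(X + X)*(-1 - 5) = -2*X*X²*(2*X)*(-6) = -2*X³*(-12*X) = -(-24)*X⁴ = 24*X⁴)
J(62) - l(-67) = (¼)*(-57 + 2*62)/62 - 24*(-67)⁴ = (¼)*(1/62)*(-57 + 124) - 24*20151121 = (¼)*(1/62)*67 - 1*483626904 = 67/248 - 483626904 = -119939472125/248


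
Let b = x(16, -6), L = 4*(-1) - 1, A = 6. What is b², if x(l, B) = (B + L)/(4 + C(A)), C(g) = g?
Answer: 121/100 ≈ 1.2100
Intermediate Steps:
L = -5 (L = -4 - 1 = -5)
x(l, B) = -½ + B/10 (x(l, B) = (B - 5)/(4 + 6) = (-5 + B)/10 = (-5 + B)*(⅒) = -½ + B/10)
b = -11/10 (b = -½ + (⅒)*(-6) = -½ - ⅗ = -11/10 ≈ -1.1000)
b² = (-11/10)² = 121/100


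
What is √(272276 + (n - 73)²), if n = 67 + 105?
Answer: √282077 ≈ 531.11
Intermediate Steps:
n = 172
√(272276 + (n - 73)²) = √(272276 + (172 - 73)²) = √(272276 + 99²) = √(272276 + 9801) = √282077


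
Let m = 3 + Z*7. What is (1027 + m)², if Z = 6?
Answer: 1149184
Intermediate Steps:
m = 45 (m = 3 + 6*7 = 3 + 42 = 45)
(1027 + m)² = (1027 + 45)² = 1072² = 1149184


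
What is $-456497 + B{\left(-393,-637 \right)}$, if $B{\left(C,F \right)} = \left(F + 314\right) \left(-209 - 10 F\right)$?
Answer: $-2446500$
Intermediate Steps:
$B{\left(C,F \right)} = \left(-209 - 10 F\right) \left(314 + F\right)$ ($B{\left(C,F \right)} = \left(314 + F\right) \left(-209 - 10 F\right) = \left(-209 - 10 F\right) \left(314 + F\right)$)
$-456497 + B{\left(-393,-637 \right)} = -456497 - \left(-2067687 + 4057690\right) = -456497 - 1990003 = -2446500$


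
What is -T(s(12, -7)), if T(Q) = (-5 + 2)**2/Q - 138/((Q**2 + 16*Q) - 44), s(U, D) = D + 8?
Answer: -127/9 ≈ -14.111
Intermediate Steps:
s(U, D) = 8 + D
T(Q) = -138/(-44 + Q**2 + 16*Q) + 9/Q (T(Q) = (-3)**2/Q - 138/(-44 + Q**2 + 16*Q) = 9/Q - 138/(-44 + Q**2 + 16*Q) = -138/(-44 + Q**2 + 16*Q) + 9/Q)
-T(s(12, -7)) = -3*(-132 + 2*(8 - 7) + 3*(8 - 7)**2)/((8 - 7)*(-44 + (8 - 7)**2 + 16*(8 - 7))) = -3*(-132 + 2*1 + 3*1**2)/(1*(-44 + 1**2 + 16*1)) = -3*(-132 + 2 + 3*1)/(-44 + 1 + 16) = -3*(-132 + 2 + 3)/(-27) = -3*(-1)*(-127)/27 = -1*127/9 = -127/9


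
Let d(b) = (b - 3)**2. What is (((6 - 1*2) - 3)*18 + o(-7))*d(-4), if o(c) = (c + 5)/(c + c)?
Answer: 889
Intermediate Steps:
d(b) = (-3 + b)**2
o(c) = (5 + c)/(2*c) (o(c) = (5 + c)/((2*c)) = (5 + c)*(1/(2*c)) = (5 + c)/(2*c))
(((6 - 1*2) - 3)*18 + o(-7))*d(-4) = (((6 - 1*2) - 3)*18 + (1/2)*(5 - 7)/(-7))*(-3 - 4)**2 = (((6 - 2) - 3)*18 + (1/2)*(-1/7)*(-2))*(-7)**2 = ((4 - 3)*18 + 1/7)*49 = (1*18 + 1/7)*49 = (18 + 1/7)*49 = (127/7)*49 = 889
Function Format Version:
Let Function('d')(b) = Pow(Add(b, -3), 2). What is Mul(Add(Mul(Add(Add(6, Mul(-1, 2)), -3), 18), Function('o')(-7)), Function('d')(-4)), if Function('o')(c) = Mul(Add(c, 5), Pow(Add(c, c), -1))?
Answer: 889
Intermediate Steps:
Function('d')(b) = Pow(Add(-3, b), 2)
Function('o')(c) = Mul(Rational(1, 2), Pow(c, -1), Add(5, c)) (Function('o')(c) = Mul(Add(5, c), Pow(Mul(2, c), -1)) = Mul(Add(5, c), Mul(Rational(1, 2), Pow(c, -1))) = Mul(Rational(1, 2), Pow(c, -1), Add(5, c)))
Mul(Add(Mul(Add(Add(6, Mul(-1, 2)), -3), 18), Function('o')(-7)), Function('d')(-4)) = Mul(Add(Mul(Add(Add(6, Mul(-1, 2)), -3), 18), Mul(Rational(1, 2), Pow(-7, -1), Add(5, -7))), Pow(Add(-3, -4), 2)) = Mul(Add(Mul(Add(Add(6, -2), -3), 18), Mul(Rational(1, 2), Rational(-1, 7), -2)), Pow(-7, 2)) = Mul(Add(Mul(Add(4, -3), 18), Rational(1, 7)), 49) = Mul(Add(Mul(1, 18), Rational(1, 7)), 49) = Mul(Add(18, Rational(1, 7)), 49) = Mul(Rational(127, 7), 49) = 889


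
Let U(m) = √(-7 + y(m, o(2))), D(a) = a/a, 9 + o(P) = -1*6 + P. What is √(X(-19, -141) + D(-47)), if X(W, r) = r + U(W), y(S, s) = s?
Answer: √(-140 + 2*I*√5) ≈ 0.189 + 11.834*I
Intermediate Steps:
o(P) = -15 + P (o(P) = -9 + (-1*6 + P) = -9 + (-6 + P) = -15 + P)
D(a) = 1
U(m) = 2*I*√5 (U(m) = √(-7 + (-15 + 2)) = √(-7 - 13) = √(-20) = 2*I*√5)
X(W, r) = r + 2*I*√5
√(X(-19, -141) + D(-47)) = √((-141 + 2*I*√5) + 1) = √(-140 + 2*I*√5)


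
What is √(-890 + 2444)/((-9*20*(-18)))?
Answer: √1554/3240 ≈ 0.012167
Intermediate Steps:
√(-890 + 2444)/((-9*20*(-18))) = √1554/((-180*(-18))) = √1554/3240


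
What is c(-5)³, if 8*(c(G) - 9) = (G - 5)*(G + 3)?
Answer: 12167/8 ≈ 1520.9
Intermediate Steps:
c(G) = 9 + (-5 + G)*(3 + G)/8 (c(G) = 9 + ((G - 5)*(G + 3))/8 = 9 + ((-5 + G)*(3 + G))/8 = 9 + (-5 + G)*(3 + G)/8)
c(-5)³ = (57/8 - ¼*(-5) + (⅛)*(-5)²)³ = (57/8 + 5/4 + (⅛)*25)³ = (57/8 + 5/4 + 25/8)³ = (23/2)³ = 12167/8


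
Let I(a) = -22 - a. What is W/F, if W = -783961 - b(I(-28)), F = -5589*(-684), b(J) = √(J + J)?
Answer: -783961/3822876 - √3/1911438 ≈ -0.20507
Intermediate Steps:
b(J) = √2*√J (b(J) = √(2*J) = √2*√J)
F = 3822876
W = -783961 - 2*√3 (W = -783961 - √2*√(-22 - 1*(-28)) = -783961 - √2*√(-22 + 28) = -783961 - √2*√6 = -783961 - 2*√3 ≈ -7.8396e+5)
W/F = (-783961 - 2*√3)/3822876 = (-783961 - 2*√3)*(1/3822876) = -783961/3822876 - √3/1911438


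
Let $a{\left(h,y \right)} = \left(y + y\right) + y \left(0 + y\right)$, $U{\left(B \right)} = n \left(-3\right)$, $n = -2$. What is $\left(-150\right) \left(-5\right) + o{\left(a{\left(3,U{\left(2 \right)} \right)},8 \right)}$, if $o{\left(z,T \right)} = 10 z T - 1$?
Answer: $4589$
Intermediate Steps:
$U{\left(B \right)} = 6$ ($U{\left(B \right)} = \left(-2\right) \left(-3\right) = 6$)
$a{\left(h,y \right)} = y^{2} + 2 y$ ($a{\left(h,y \right)} = 2 y + y y = 2 y + y^{2} = y^{2} + 2 y$)
$o{\left(z,T \right)} = -1 + 10 T z$ ($o{\left(z,T \right)} = 10 T z - 1 = -1 + 10 T z$)
$\left(-150\right) \left(-5\right) + o{\left(a{\left(3,U{\left(2 \right)} \right)},8 \right)} = \left(-150\right) \left(-5\right) - \left(1 - 80 \cdot 6 \left(2 + 6\right)\right) = 750 - \left(1 - 80 \cdot 6 \cdot 8\right) = 750 - \left(1 - 3840\right) = 750 + \left(-1 + 3840\right) = 750 + 3839 = 4589$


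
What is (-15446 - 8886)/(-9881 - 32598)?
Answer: 24332/42479 ≈ 0.57280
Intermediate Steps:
(-15446 - 8886)/(-9881 - 32598) = -24332/(-42479) = -24332*(-1/42479) = 24332/42479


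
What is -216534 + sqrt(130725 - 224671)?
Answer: -216534 + I*sqrt(93946) ≈ -2.1653e+5 + 306.51*I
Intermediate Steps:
-216534 + sqrt(130725 - 224671) = -216534 + sqrt(-93946) = -216534 + I*sqrt(93946)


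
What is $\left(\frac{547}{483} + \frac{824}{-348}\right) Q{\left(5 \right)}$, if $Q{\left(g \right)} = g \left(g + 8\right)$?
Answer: $- \frac{1124695}{14007} \approx -80.295$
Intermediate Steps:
$Q{\left(g \right)} = g \left(8 + g\right)$
$\left(\frac{547}{483} + \frac{824}{-348}\right) Q{\left(5 \right)} = \left(\frac{547}{483} + \frac{824}{-348}\right) 5 \left(8 + 5\right) = \left(547 \cdot \frac{1}{483} + 824 \left(- \frac{1}{348}\right)\right) 5 \cdot 13 = \left(\frac{547}{483} - \frac{206}{87}\right) 65 = \left(- \frac{17303}{14007}\right) 65 = - \frac{1124695}{14007}$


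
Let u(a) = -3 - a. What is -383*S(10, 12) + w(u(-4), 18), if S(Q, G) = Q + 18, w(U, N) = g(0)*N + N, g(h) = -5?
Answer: -10796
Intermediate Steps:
w(U, N) = -4*N (w(U, N) = -5*N + N = -4*N)
S(Q, G) = 18 + Q
-383*S(10, 12) + w(u(-4), 18) = -383*(18 + 10) - 4*18 = -383*28 - 72 = -10724 - 72 = -10796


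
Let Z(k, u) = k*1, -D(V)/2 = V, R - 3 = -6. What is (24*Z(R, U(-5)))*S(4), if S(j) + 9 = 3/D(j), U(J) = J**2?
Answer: 675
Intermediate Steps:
R = -3 (R = 3 - 6 = -3)
D(V) = -2*V
Z(k, u) = k
S(j) = -9 - 3/(2*j) (S(j) = -9 + 3/((-2*j)) = -9 + 3*(-1/(2*j)) = -9 - 3/(2*j))
(24*Z(R, U(-5)))*S(4) = (24*(-3))*(-9 - 3/2/4) = -72*(-9 - 3/2*1/4) = -72*(-9 - 3/8) = -72*(-75/8) = 675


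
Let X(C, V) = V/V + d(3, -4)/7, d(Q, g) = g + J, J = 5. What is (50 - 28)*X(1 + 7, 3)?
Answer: 176/7 ≈ 25.143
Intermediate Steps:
d(Q, g) = 5 + g (d(Q, g) = g + 5 = 5 + g)
X(C, V) = 8/7 (X(C, V) = V/V + (5 - 4)/7 = 1 + 1*(1/7) = 1 + 1/7 = 8/7)
(50 - 28)*X(1 + 7, 3) = (50 - 28)*(8/7) = 22*(8/7) = 176/7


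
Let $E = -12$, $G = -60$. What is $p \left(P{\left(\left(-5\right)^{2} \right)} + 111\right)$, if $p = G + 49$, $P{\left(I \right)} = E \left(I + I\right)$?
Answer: $5379$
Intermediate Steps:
$P{\left(I \right)} = - 24 I$ ($P{\left(I \right)} = - 12 \left(I + I\right) = - 12 \cdot 2 I = - 24 I$)
$p = -11$ ($p = -60 + 49 = -11$)
$p \left(P{\left(\left(-5\right)^{2} \right)} + 111\right) = - 11 \left(- 24 \left(-5\right)^{2} + 111\right) = - 11 \left(\left(-24\right) 25 + 111\right) = - 11 \left(-600 + 111\right) = \left(-11\right) \left(-489\right) = 5379$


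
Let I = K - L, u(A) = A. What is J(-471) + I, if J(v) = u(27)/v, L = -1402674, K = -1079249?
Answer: 50777716/157 ≈ 3.2343e+5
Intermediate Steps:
J(v) = 27/v
I = 323425 (I = -1079249 - 1*(-1402674) = -1079249 + 1402674 = 323425)
J(-471) + I = 27/(-471) + 323425 = 27*(-1/471) + 323425 = -9/157 + 323425 = 50777716/157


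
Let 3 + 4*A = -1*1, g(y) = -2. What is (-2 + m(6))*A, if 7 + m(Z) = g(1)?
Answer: 11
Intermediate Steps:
A = -1 (A = -¾ + (-1*1)/4 = -¾ + (¼)*(-1) = -¾ - ¼ = -1)
m(Z) = -9 (m(Z) = -7 - 2 = -9)
(-2 + m(6))*A = (-2 - 9)*(-1) = -11*(-1) = 11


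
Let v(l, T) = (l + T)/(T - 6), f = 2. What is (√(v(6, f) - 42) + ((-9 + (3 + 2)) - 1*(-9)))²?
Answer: -19 + 20*I*√11 ≈ -19.0 + 66.333*I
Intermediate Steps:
v(l, T) = (T + l)/(-6 + T)
(√(v(6, f) - 42) + ((-9 + (3 + 2)) - 1*(-9)))² = (√((2 + 6)/(-6 + 2) - 42) + ((-9 + (3 + 2)) - 1*(-9)))² = (√(8/(-4) - 42) + ((-9 + 5) + 9))² = (√(-¼*8 - 42) + (-4 + 9))² = (√(-2 - 42) + 5)² = (√(-44) + 5)² = (2*I*√11 + 5)² = (5 + 2*I*√11)²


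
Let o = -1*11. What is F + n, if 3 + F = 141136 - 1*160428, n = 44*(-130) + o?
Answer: -25026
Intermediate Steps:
o = -11
n = -5731 (n = 44*(-130) - 11 = -5720 - 11 = -5731)
F = -19295 (F = -3 + (141136 - 1*160428) = -3 + (141136 - 160428) = -3 - 19292 = -19295)
F + n = -19295 - 5731 = -25026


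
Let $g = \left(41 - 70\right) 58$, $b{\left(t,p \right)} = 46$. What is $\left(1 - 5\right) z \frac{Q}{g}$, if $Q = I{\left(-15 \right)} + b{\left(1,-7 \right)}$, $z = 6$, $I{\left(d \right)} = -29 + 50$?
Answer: $\frac{804}{841} \approx 0.95601$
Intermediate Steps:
$I{\left(d \right)} = 21$
$Q = 67$ ($Q = 21 + 46 = 67$)
$g = -1682$ ($g = \left(-29\right) 58 = -1682$)
$\left(1 - 5\right) z \frac{Q}{g} = \left(1 - 5\right) 6 \frac{67}{-1682} = \left(1 - 5\right) 6 \cdot 67 \left(- \frac{1}{1682}\right) = \left(-4\right) 6 \left(- \frac{67}{1682}\right) = \left(-24\right) \left(- \frac{67}{1682}\right) = \frac{804}{841}$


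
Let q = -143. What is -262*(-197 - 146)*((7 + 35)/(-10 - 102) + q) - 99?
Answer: -51538547/4 ≈ -1.2885e+7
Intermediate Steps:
-262*(-197 - 146)*((7 + 35)/(-10 - 102) + q) - 99 = -262*(-197 - 146)*((7 + 35)/(-10 - 102) - 143) - 99 = -(-89866)*(42/(-112) - 143) - 99 = -(-89866)*(42*(-1/112) - 143) - 99 = -(-89866)*(-3/8 - 143) - 99 = -(-89866)*(-1147)/8 - 99 = -262*393421/8 - 99 = -51538151/4 - 99 = -51538547/4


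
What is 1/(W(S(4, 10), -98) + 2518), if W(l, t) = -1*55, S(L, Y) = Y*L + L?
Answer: 1/2463 ≈ 0.00040601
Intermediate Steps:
S(L, Y) = L + L*Y (S(L, Y) = L*Y + L = L + L*Y)
W(l, t) = -55
1/(W(S(4, 10), -98) + 2518) = 1/(-55 + 2518) = 1/2463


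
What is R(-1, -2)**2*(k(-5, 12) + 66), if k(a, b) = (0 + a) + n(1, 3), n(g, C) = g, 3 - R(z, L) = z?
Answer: 992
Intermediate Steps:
R(z, L) = 3 - z
k(a, b) = 1 + a (k(a, b) = (0 + a) + 1 = a + 1 = 1 + a)
R(-1, -2)**2*(k(-5, 12) + 66) = (3 - 1*(-1))**2*((1 - 5) + 66) = (3 + 1)**2*(-4 + 66) = 4**2*62 = 16*62 = 992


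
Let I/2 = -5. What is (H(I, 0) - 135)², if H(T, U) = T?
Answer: 21025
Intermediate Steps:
I = -10 (I = 2*(-5) = -10)
(H(I, 0) - 135)² = (-10 - 135)² = (-145)² = 21025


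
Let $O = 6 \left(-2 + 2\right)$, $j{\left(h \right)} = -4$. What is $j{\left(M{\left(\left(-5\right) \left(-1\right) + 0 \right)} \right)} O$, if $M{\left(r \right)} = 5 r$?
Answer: $0$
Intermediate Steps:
$O = 0$ ($O = 6 \cdot 0 = 0$)
$j{\left(M{\left(\left(-5\right) \left(-1\right) + 0 \right)} \right)} O = \left(-4\right) 0 = 0$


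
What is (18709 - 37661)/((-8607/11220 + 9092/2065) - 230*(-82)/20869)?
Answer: -144662930720/34650757 ≈ -4174.9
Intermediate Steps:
(18709 - 37661)/((-8607/11220 + 9092/2065) - 230*(-82)/20869) = -18952/((-8607*1/11220 + 9092*(1/2065)) + 18860*(1/20869)) = -18952/((-2869/3740 + 9092/2065) + 460/509) = -18952/(5615919/1544620 + 460/509) = -18952/3569027971/786211580 = -18952*786211580/3569027971 = -144662930720/34650757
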